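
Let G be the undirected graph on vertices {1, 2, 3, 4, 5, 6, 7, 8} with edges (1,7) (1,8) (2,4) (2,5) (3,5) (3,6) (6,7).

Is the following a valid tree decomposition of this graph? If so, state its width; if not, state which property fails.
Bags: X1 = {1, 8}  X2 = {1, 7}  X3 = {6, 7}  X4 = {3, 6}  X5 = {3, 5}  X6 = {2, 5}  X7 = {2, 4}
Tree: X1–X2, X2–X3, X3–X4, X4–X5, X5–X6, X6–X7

Every vertex of G appears in some bag (union = {1, 2, 3, 4, 5, 6, 7, 8}); every edge is covered by a bag; and for each vertex v the set of bags containing v is connected in the bag tree. The decomposition is therefore valid. The largest bag has 2 vertices, so the width is 1.

Yes; width 1.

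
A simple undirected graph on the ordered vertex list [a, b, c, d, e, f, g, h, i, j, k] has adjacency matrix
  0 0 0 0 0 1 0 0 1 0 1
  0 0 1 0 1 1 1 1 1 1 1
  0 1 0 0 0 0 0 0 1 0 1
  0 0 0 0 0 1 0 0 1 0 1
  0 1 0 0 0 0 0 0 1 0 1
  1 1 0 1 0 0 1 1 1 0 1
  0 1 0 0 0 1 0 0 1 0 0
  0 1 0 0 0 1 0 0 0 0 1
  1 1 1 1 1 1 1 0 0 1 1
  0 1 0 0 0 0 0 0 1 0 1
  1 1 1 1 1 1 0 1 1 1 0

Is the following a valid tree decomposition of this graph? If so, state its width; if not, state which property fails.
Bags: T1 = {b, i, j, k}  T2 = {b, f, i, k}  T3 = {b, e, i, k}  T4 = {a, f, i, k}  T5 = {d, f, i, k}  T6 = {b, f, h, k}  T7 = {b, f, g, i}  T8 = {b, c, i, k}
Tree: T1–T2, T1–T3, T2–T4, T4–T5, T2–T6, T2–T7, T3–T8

Yes; width 3.

Checking the three conditions: (i) the bags cover all of {a, b, c, d, e, f, g, h, i, j, k}; (ii) for each edge, some bag contains both endpoints; (iii) the bags containing any fixed vertex form a subtree. All hold, so the decomposition is valid with width 4 − 1 = 3.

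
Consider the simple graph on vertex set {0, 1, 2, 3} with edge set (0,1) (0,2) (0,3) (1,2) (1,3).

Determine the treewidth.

A width-2 tree decomposition is:
Bags: B1 = {0, 1, 3}  B2 = {0, 1, 2}
Tree: B1–B2
Every bag has size at most 3, so the width is 3 − 1 = 2 and tw(G) ≤ 2. Conversely, {0, 1, 2} is a clique of size 3, and the vertices of any clique must share a bag in every tree decomposition; so some bag has ≥ 3 vertices and tw(G) ≥ 2. Hence tw(G) = 2 exactly.

2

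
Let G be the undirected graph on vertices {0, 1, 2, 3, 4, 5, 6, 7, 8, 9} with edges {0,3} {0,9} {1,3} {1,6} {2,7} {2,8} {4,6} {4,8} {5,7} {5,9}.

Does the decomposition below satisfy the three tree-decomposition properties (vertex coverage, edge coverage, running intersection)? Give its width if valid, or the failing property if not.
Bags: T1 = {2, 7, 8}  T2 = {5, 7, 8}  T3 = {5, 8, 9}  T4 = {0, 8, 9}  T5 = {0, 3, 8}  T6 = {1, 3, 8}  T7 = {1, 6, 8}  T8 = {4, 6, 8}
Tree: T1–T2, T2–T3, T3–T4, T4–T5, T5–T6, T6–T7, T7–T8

Yes; width 2.

Checking the three conditions: (i) the bags cover all of {0, 1, 2, 3, 4, 5, 6, 7, 8, 9}; (ii) for each edge, some bag contains both endpoints; (iii) the bags containing any fixed vertex form a subtree. All hold, so the decomposition is valid with width 3 − 1 = 2.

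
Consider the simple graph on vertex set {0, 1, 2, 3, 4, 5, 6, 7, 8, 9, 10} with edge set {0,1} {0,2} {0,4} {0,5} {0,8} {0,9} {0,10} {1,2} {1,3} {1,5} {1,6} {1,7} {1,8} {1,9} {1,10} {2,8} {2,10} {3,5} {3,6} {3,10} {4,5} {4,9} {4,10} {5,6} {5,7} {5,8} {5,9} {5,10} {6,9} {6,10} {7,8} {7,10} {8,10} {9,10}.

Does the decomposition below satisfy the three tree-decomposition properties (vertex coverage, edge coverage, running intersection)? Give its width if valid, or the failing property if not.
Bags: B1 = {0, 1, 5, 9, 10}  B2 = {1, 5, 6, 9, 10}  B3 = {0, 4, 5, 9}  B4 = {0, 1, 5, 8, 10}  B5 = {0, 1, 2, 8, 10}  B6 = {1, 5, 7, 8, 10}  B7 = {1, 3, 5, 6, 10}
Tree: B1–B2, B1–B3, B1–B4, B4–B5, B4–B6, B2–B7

A tree decomposition must satisfy three properties: every vertex lies in some bag; for every edge, both endpoints lie together in some bag; and for every vertex, the bags containing it form a connected subtree. Here edge (10,4) lies in no bag, so the decomposition is invalid.

No — edge (10,4) lies in no bag.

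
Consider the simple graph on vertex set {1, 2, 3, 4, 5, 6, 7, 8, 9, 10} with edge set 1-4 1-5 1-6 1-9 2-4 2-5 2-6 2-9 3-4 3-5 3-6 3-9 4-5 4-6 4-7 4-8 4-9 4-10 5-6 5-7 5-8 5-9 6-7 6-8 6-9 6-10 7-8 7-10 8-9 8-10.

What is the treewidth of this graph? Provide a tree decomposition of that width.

The largest bag has 5 vertices, giving width 4; this decomposition certifies tw(G) ≤ 4. For the lower bound, the 5 vertices {4, 6, 7, 8, 10} are pairwise adjacent, and any tree decomposition puts a clique entirely inside one bag — forcing width ≥ 4. Hence tw(G) = 4 exactly.

Treewidth 4.
Bags: B1 = {4, 6, 7, 8, 10}  B2 = {4, 5, 6, 7, 8}  B3 = {4, 5, 6, 8, 9}  B4 = {2, 4, 5, 6, 9}  B5 = {3, 4, 5, 6, 9}  B6 = {1, 4, 5, 6, 9}
Tree: B1–B2, B2–B3, B3–B4, B4–B5, B5–B6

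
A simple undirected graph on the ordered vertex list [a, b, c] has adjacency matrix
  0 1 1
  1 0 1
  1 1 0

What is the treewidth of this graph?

A width-2 tree decomposition is:
Bags: B1 = {a, b, c}
Tree: (single bag)
With just one bag of size 3, the width is 3 − 1 = 2, so tw(G) ≤ 2. Conversely, {a, b, c} is a clique of size 3, and the vertices of any clique must share a bag in every tree decomposition; so some bag has ≥ 3 vertices and tw(G) ≥ 2. Therefore the treewidth is 2.

2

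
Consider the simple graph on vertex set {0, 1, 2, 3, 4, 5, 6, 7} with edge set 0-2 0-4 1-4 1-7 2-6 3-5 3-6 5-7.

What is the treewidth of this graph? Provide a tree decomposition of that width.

Every bag has size at most 3, so the width is 3 − 1 = 2 and tw(G) ≤ 2. Since 1–7–5–3–6–2–0–4–1 is a cycle in G, G is not acyclic. Forests are exactly the graphs of treewidth ≤ 1, so tw(G) ≥ 2. Combining the bounds, tw(G) = 2.

Treewidth 2.
Bags: B1 = {1, 5, 7}  B2 = {1, 3, 5}  B3 = {1, 3, 6}  B4 = {1, 2, 6}  B5 = {0, 1, 2}  B6 = {0, 1, 4}
Tree: B1–B2, B2–B3, B3–B4, B4–B5, B5–B6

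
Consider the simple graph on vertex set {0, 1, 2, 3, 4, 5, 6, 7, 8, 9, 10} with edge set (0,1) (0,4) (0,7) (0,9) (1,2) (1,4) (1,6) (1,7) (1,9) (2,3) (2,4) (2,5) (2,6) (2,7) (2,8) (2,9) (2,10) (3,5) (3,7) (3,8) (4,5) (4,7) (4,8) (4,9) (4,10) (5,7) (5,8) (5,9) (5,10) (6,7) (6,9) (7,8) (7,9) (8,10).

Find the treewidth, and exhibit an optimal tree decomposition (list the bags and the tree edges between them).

Treewidth 4.
One such decomposition:
Bags: B1 = {1, 2, 4, 7, 9}  B2 = {1, 2, 6, 7, 9}  B3 = {2, 4, 5, 7, 9}  B4 = {2, 4, 5, 7, 8}  B5 = {2, 4, 5, 8, 10}  B6 = {2, 3, 5, 7, 8}  B7 = {0, 1, 4, 7, 9}
Tree: B1–B2, B1–B3, B3–B4, B4–B5, B4–B6, B1–B7

Every bag has size at most 5, so the width is 5 − 1 = 4 and tw(G) ≤ 4. Conversely, {0, 1, 4, 7, 9} is a clique of size 5, and the vertices of any clique must share a bag in every tree decomposition; so some bag has ≥ 5 vertices and tw(G) ≥ 4. Hence tw(G) = 4 exactly.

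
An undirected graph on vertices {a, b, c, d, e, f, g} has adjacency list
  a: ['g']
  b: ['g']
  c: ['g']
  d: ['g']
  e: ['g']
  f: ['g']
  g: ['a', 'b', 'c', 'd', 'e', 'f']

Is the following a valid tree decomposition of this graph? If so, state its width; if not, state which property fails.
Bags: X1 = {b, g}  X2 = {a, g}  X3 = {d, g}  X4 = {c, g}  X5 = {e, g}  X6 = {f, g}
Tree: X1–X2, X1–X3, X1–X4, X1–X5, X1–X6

Vertex coverage: the bags together contain {a, b, c, d, e, f, g}, the full vertex set. Edge coverage: each edge of G has both endpoints in at least one bag. Running intersection: for every vertex, the bags containing it form a connected subtree. All three properties hold, so this is a valid tree decomposition of width max|bag| − 1 = 1, and hence tw(G) ≤ 1.

Yes; width 1.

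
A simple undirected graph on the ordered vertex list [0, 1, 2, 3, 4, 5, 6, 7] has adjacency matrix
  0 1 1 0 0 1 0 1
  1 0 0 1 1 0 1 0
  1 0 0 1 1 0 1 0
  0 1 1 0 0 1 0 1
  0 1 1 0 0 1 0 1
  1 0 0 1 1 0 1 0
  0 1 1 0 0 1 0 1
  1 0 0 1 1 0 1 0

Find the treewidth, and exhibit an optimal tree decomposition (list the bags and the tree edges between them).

The largest bag has 5 vertices, giving width 4; this decomposition certifies tw(G) ≤ 4. For the lower bound: the 5 vertex sets {4,7}, {2,6}, {0,1}, {5}, {3} are disjoint, each induces a connected subgraph, and every pair is joined by at least one edge of G. Contracting each set to a single vertex therefore yields K_{5} as a minor, and since treewidth is minor-monotone, tw(G) ≥ tw(K_{5}) = 4. Therefore the treewidth is 4.

Treewidth 4.
Bags: B1 = {1, 2, 4, 5, 7}  B2 = {1, 2, 5, 6, 7}  B3 = {0, 1, 2, 5, 7}  B4 = {1, 2, 3, 5, 7}
Tree: B1–B2, B2–B3, B3–B4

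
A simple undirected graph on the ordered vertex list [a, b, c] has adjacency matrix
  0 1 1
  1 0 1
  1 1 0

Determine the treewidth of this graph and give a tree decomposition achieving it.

A single bag containing all 3 vertices is trivially a valid decomposition of width 2. Conversely, {a, b, c} is a clique of size 3, and the vertices of any clique must share a bag in every tree decomposition; so some bag has ≥ 3 vertices and tw(G) ≥ 2. The upper and lower bounds meet at 2, so that is the treewidth.

Treewidth 2.
One such decomposition:
Bags: B1 = {a, b, c}
Tree: (single bag)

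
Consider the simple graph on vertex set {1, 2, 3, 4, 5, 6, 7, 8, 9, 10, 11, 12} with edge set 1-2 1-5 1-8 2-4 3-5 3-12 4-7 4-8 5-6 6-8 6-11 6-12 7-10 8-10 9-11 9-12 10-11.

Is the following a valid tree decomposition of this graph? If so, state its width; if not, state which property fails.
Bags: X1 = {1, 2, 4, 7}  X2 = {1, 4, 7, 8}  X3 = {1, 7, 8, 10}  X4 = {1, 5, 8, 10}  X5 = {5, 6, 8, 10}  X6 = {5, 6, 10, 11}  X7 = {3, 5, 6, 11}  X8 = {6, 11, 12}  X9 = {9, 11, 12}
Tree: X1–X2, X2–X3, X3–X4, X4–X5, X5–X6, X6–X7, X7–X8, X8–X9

No — edge (3,12) lies in no bag.

A tree decomposition must satisfy three properties: every vertex lies in some bag; for every edge, both endpoints lie together in some bag; and for every vertex, the bags containing it form a connected subtree. Here edge (3,12) lies in no bag, so the decomposition is invalid.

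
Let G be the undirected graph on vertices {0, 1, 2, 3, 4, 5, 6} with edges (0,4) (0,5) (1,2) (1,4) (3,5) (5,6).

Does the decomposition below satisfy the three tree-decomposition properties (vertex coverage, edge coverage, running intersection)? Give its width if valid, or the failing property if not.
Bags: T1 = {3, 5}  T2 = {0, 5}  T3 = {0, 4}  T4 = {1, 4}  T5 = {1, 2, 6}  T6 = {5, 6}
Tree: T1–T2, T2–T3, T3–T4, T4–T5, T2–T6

A tree decomposition must satisfy three properties: every vertex lies in some bag; for every edge, both endpoints lie together in some bag; and for every vertex, the bags containing it form a connected subtree. Here bags containing vertex 6 are not connected in the tree, so the decomposition is invalid.

No — bags containing vertex 6 are not connected in the tree.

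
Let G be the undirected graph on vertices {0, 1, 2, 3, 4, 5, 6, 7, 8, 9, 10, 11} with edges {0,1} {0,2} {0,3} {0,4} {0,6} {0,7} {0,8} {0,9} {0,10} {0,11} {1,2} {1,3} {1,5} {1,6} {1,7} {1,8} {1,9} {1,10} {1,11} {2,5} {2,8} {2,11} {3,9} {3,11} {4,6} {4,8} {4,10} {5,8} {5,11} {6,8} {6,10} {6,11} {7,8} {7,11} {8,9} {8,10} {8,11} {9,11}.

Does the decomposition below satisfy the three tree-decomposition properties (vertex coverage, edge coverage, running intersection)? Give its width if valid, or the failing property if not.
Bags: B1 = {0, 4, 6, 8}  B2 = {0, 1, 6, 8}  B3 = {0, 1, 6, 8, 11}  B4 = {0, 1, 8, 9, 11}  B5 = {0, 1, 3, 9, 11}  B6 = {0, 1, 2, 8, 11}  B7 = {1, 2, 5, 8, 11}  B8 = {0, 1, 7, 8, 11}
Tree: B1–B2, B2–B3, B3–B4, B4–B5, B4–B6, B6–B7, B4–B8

A tree decomposition must satisfy three properties: every vertex lies in some bag; for every edge, both endpoints lie together in some bag; and for every vertex, the bags containing it form a connected subtree. Here vertex 10 appears in no bag, so the decomposition is invalid.

No — vertex 10 appears in no bag.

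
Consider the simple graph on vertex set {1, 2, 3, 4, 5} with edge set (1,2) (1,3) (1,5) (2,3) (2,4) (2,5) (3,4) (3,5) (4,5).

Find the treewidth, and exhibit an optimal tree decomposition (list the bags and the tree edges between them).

Treewidth 3.
One such decomposition:
Bags: B1 = {1, 2, 3, 5}  B2 = {2, 3, 4, 5}
Tree: B1–B2

Each bag holds 4 vertices, so the decomposition has width 3, which upper-bounds the treewidth. On the other hand G contains the 4-clique {1, 2, 3, 5}. A clique must lie in a single bag of any decomposition, so no decomposition can have width below 3. Combining the bounds, tw(G) = 3.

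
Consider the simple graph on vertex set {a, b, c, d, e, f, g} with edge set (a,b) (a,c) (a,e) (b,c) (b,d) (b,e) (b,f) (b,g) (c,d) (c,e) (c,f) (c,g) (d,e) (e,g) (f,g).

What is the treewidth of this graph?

3

A width-3 tree decomposition is:
Bags: B1 = {b, c, f, g}  B2 = {b, c, e, g}  B3 = {b, c, d, e}  B4 = {a, b, c, e}
Tree: B1–B2, B2–B3, B3–B4
Every bag has size at most 4, so the width is 4 − 1 = 3 and tw(G) ≤ 3. On the other hand G contains the 4-clique {b, c, d, e}. A clique must lie in a single bag of any decomposition, so no decomposition can have width below 3. Combining the bounds, tw(G) = 3.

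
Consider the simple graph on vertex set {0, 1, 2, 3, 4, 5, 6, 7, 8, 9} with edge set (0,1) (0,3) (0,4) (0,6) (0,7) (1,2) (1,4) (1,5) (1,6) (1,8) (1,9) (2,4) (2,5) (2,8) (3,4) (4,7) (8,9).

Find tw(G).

2

A width-2 tree decomposition is:
Bags: B1 = {0, 1, 4}  B2 = {0, 4, 7}  B3 = {1, 2, 4}  B4 = {1, 2, 5}  B5 = {0, 1, 6}  B6 = {1, 2, 8}  B7 = {1, 8, 9}  B8 = {0, 3, 4}
Tree: B1–B2, B1–B3, B3–B4, B1–B5, B4–B6, B6–B7, B2–B8
The largest bag has 3 vertices, giving width 2; this decomposition certifies tw(G) ≤ 2. For the lower bound, the 3 vertices {0, 1, 4} are pairwise adjacent, and any tree decomposition puts a clique entirely inside one bag — forcing width ≥ 2. Therefore the treewidth is 2.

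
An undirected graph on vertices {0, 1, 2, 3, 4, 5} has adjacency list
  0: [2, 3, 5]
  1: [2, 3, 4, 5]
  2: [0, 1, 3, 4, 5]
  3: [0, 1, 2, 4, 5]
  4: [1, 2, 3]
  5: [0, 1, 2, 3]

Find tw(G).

3

A width-3 tree decomposition is:
Bags: B1 = {1, 2, 3, 4}  B2 = {1, 2, 3, 5}  B3 = {0, 2, 3, 5}
Tree: B1–B2, B2–B3
Each bag holds 4 vertices, so the decomposition has width 3, which upper-bounds the treewidth. On the other hand G contains the 4-clique {0, 2, 3, 5}. A clique must lie in a single bag of any decomposition, so no decomposition can have width below 3. Combining the bounds, tw(G) = 3.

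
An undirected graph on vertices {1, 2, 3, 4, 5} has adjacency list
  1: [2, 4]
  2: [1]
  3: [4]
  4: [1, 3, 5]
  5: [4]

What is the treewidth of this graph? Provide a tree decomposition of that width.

Treewidth 1.
One optimal decomposition is:
Bags: B1 = {1, 2}  B2 = {1, 4}  B3 = {4, 5}  B4 = {3, 4}
Tree: B1–B2, B2–B3, B3–B4

Every bag has size at most 2, so the width is 2 − 1 = 1 and tw(G) ≤ 1. G has an edge, so its treewidth is at least 1. Combining the bounds, tw(G) = 1.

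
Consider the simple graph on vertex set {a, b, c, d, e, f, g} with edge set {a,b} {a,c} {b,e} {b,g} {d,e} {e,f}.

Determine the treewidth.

1

A width-1 tree decomposition is:
Bags: B1 = {d, e}  B2 = {b, e}  B3 = {a, b}  B4 = {e, f}  B5 = {a, c}  B6 = {b, g}
Tree: B1–B2, B2–B3, B1–B4, B3–B5, B3–B6
Every bag has size at most 2, so the width is 2 − 1 = 1 and tw(G) ≤ 1. Since G has at least one edge (e.g. d–e), it is not an edgeless graph, so tw(G) ≥ 1. Hence tw(G) = 1 exactly.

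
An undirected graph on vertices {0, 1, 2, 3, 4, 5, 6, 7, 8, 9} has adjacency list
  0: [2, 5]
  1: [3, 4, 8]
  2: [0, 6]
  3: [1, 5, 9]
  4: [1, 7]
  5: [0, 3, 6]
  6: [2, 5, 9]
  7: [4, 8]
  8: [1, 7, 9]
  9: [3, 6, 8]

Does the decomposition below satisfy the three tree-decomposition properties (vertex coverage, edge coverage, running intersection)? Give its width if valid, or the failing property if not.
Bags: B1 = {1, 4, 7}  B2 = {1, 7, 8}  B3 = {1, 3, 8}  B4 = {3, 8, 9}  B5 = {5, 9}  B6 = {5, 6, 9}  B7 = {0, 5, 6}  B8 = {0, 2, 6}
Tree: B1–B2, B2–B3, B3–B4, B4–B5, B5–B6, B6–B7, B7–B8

No — edge (3,5) lies in no bag.

A tree decomposition must satisfy three properties: every vertex lies in some bag; for every edge, both endpoints lie together in some bag; and for every vertex, the bags containing it form a connected subtree. Here edge (3,5) lies in no bag, so the decomposition is invalid.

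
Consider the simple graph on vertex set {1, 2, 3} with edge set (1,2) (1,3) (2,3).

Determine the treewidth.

A width-2 tree decomposition is:
Bags: B1 = {1, 2, 3}
Tree: (single bag)
With just one bag of size 3, the width is 3 − 1 = 2, so tw(G) ≤ 2. For the lower bound, the 3 vertices {1, 2, 3} are pairwise adjacent, and any tree decomposition puts a clique entirely inside one bag — forcing width ≥ 2. Hence tw(G) = 2 exactly.

2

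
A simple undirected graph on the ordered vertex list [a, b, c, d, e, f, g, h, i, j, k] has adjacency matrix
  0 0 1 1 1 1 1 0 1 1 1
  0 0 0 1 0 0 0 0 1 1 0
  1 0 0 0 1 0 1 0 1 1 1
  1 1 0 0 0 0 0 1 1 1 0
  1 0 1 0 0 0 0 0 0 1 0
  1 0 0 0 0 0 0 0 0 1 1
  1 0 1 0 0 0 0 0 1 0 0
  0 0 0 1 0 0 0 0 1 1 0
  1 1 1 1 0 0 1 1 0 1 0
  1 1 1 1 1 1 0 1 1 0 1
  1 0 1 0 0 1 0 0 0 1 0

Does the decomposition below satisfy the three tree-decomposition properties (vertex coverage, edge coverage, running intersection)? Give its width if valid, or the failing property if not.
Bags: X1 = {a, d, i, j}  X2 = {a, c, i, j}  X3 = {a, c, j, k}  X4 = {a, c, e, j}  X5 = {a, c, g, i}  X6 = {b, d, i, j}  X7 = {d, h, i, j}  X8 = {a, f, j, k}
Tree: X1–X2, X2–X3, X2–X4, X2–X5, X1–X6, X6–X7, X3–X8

Yes; width 3.

Vertex coverage: the bags together contain {a, b, c, d, e, f, g, h, i, j, k}, the full vertex set. Edge coverage: each edge of G has both endpoints in at least one bag. Running intersection: for every vertex, the bags containing it form a connected subtree. All three properties hold, so this is a valid tree decomposition of width max|bag| − 1 = 3, and hence tw(G) ≤ 3.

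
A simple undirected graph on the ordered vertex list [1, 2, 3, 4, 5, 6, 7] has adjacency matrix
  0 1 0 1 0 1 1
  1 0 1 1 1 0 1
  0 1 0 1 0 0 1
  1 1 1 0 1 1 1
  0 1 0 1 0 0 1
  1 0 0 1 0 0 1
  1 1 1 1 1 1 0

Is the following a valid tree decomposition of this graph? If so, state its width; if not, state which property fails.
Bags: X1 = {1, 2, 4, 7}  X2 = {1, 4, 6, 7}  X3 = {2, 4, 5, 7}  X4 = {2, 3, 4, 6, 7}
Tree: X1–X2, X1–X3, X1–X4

A tree decomposition must satisfy three properties: every vertex lies in some bag; for every edge, both endpoints lie together in some bag; and for every vertex, the bags containing it form a connected subtree. Here bags containing vertex 6 are not connected in the tree, so the decomposition is invalid.

No — bags containing vertex 6 are not connected in the tree.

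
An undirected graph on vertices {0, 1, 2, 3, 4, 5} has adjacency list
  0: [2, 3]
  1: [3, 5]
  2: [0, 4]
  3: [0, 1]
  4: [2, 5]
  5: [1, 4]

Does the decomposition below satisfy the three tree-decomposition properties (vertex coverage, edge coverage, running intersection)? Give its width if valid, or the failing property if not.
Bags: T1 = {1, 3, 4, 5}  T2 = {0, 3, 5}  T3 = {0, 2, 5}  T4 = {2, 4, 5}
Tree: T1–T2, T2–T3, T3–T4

No — bags containing vertex 4 are not connected in the tree.

A tree decomposition must satisfy three properties: every vertex lies in some bag; for every edge, both endpoints lie together in some bag; and for every vertex, the bags containing it form a connected subtree. Here bags containing vertex 4 are not connected in the tree, so the decomposition is invalid.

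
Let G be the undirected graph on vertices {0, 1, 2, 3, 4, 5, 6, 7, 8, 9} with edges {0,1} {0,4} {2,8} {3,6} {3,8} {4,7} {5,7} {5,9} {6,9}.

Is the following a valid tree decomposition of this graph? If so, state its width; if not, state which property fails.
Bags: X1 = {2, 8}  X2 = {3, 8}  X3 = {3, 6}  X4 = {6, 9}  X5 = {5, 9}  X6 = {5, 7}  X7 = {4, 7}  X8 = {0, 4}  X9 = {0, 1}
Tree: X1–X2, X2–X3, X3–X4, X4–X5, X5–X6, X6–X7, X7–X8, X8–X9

Yes; width 1.

Vertex coverage: the bags together contain {0, 1, 2, 3, 4, 5, 6, 7, 8, 9}, the full vertex set. Edge coverage: each edge of G has both endpoints in at least one bag. Running intersection: for every vertex, the bags containing it form a connected subtree. All three properties hold, so this is a valid tree decomposition of width max|bag| − 1 = 1, and hence tw(G) ≤ 1.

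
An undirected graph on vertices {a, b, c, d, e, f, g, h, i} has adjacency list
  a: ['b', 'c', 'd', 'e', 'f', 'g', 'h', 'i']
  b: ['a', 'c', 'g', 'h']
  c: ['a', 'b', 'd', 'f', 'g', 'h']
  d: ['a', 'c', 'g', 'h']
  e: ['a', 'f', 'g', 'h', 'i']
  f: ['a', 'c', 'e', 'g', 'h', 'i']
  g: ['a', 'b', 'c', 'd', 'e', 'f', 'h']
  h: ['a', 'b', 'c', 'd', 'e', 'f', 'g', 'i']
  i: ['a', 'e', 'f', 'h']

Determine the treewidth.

4

A width-4 tree decomposition is:
Bags: B1 = {a, c, f, g, h}  B2 = {a, e, f, g, h}  B3 = {a, e, f, h, i}  B4 = {a, c, d, g, h}  B5 = {a, b, c, g, h}
Tree: B1–B2, B2–B3, B1–B4, B1–B5
Each bag holds 5 vertices, so the decomposition has width 4, which upper-bounds the treewidth. On the other hand G contains the 5-clique {a, e, f, g, h}. A clique must lie in a single bag of any decomposition, so no decomposition can have width below 4. Therefore the treewidth is 4.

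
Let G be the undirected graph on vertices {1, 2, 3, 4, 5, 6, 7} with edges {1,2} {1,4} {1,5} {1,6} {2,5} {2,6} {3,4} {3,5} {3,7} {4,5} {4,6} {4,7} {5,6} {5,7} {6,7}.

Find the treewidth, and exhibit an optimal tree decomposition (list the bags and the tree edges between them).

Treewidth 3.
One such decomposition:
Bags: B1 = {3, 4, 5, 7}  B2 = {4, 5, 6, 7}  B3 = {1, 4, 5, 6}  B4 = {1, 2, 5, 6}
Tree: B1–B2, B2–B3, B3–B4

Every bag has size at most 4, so the width is 4 − 1 = 3 and tw(G) ≤ 3. Conversely, {1, 2, 5, 6} is a clique of size 4, and the vertices of any clique must share a bag in every tree decomposition; so some bag has ≥ 4 vertices and tw(G) ≥ 3. The upper and lower bounds meet at 3, so that is the treewidth.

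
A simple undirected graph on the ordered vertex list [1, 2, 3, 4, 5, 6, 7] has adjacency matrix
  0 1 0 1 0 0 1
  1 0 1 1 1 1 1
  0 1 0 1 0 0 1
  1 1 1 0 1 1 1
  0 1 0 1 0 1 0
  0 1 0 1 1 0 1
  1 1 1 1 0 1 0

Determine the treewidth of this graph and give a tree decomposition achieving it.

The largest bag has 4 vertices, giving width 3; this decomposition certifies tw(G) ≤ 3. On the other hand G contains the 4-clique {2, 4, 5, 6}. A clique must lie in a single bag of any decomposition, so no decomposition can have width below 3. Combining the bounds, tw(G) = 3.

Treewidth 3.
One such decomposition:
Bags: B1 = {1, 2, 4, 7}  B2 = {2, 3, 4, 7}  B3 = {2, 4, 6, 7}  B4 = {2, 4, 5, 6}
Tree: B1–B2, B2–B3, B3–B4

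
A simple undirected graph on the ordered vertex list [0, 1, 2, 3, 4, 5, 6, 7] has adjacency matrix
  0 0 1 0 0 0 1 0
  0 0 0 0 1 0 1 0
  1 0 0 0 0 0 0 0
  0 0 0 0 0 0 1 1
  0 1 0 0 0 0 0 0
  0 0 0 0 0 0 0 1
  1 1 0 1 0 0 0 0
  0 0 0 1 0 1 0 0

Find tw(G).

1

A width-1 tree decomposition is:
Bags: B1 = {0, 6}  B2 = {3, 6}  B3 = {1, 6}  B4 = {3, 7}  B5 = {1, 4}  B6 = {0, 2}  B7 = {5, 7}
Tree: B1–B2, B1–B3, B2–B4, B3–B5, B1–B6, B4–B7
Every bag has size at most 2, so the width is 2 − 1 = 1 and tw(G) ≤ 1. Since G has at least one edge (e.g. 6–0), it is not an edgeless graph, so tw(G) ≥ 1. Therefore the treewidth is 1.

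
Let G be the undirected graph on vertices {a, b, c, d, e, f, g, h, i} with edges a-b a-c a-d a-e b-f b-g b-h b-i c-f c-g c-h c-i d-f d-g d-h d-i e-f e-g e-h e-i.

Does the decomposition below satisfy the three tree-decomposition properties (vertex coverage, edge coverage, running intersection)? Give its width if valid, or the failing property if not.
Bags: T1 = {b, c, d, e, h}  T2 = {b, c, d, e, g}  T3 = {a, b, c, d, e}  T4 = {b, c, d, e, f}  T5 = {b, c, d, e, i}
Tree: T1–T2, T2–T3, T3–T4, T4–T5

Every vertex of G appears in some bag (union = {a, b, c, d, e, f, g, h, i}); every edge is covered by a bag; and for each vertex v the set of bags containing v is connected in the bag tree. The decomposition is therefore valid. The largest bag has 5 vertices, so the width is 4.

Yes; width 4.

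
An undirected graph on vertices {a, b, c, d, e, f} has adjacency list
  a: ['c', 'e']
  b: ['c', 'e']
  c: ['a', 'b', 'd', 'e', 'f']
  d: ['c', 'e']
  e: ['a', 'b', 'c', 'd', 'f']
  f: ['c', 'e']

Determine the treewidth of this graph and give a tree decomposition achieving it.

Every bag has size at most 3, so the width is 3 − 1 = 2 and tw(G) ≤ 2. For the lower bound, the 3 vertices {c, d, e} are pairwise adjacent, and any tree decomposition puts a clique entirely inside one bag — forcing width ≥ 2. Combining the bounds, tw(G) = 2.

Treewidth 2.
One optimal decomposition is:
Bags: B1 = {c, e, f}  B2 = {b, c, e}  B3 = {c, d, e}  B4 = {a, c, e}
Tree: B1–B2, B2–B3, B2–B4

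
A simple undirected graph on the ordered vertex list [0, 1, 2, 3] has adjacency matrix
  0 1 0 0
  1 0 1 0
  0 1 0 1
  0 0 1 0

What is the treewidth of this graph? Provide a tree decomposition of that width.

Treewidth 1.
One such decomposition:
Bags: B1 = {0, 1}  B2 = {1, 2}  B3 = {2, 3}
Tree: B1–B2, B2–B3

Each bag holds 2 vertices, so the decomposition has width 1, which upper-bounds the treewidth. Any graph with an edge has treewidth ≥ 1, and G has the edge 0–1. Combining the bounds, tw(G) = 1.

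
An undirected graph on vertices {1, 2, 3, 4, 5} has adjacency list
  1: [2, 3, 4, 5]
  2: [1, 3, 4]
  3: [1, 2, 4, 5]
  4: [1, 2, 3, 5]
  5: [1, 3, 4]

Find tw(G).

A width-3 tree decomposition is:
Bags: B1 = {1, 2, 3, 4}  B2 = {1, 3, 4, 5}
Tree: B1–B2
Each bag holds 4 vertices, so the decomposition has width 3, which upper-bounds the treewidth. Conversely, {1, 2, 3, 4} is a clique of size 4, and the vertices of any clique must share a bag in every tree decomposition; so some bag has ≥ 4 vertices and tw(G) ≥ 3. Therefore the treewidth is 3.

3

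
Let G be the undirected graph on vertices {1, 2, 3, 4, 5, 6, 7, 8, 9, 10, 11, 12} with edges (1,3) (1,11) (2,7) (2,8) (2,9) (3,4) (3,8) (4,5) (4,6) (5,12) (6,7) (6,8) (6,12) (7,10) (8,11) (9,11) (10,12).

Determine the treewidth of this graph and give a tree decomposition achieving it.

Each bag holds 4 vertices, so the decomposition has width 3, which upper-bounds the treewidth. For the lower bound: the 4 vertex sets {1,9,11}, {3}, {8}, {2,4,6,7} are disjoint, each induces a connected subgraph, and every pair is joined by at least one edge of G. Contracting each set to a single vertex therefore yields K_{4} as a minor, and since treewidth is minor-monotone, tw(G) ≥ tw(K_{4}) = 3. The upper and lower bounds meet at 3, so that is the treewidth.

Treewidth 3.
One such decomposition:
Bags: B1 = {1, 3, 9, 11}  B2 = {3, 8, 9, 11}  B3 = {2, 3, 8, 9}  B4 = {2, 3, 4, 8}  B5 = {2, 4, 6, 8}  B6 = {2, 4, 6, 7}  B7 = {4, 5, 6, 7}  B8 = {5, 6, 7, 12}  B9 = {5, 7, 10, 12}
Tree: B1–B2, B2–B3, B3–B4, B4–B5, B5–B6, B6–B7, B7–B8, B8–B9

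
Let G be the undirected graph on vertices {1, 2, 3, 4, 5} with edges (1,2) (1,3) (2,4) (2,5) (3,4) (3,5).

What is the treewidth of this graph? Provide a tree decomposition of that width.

The largest bag has 3 vertices, giving width 2; this decomposition certifies tw(G) ≤ 2. For the lower bound, G contains the cycle 3–4–2–1–3, so G is not a forest; only forests have treewidth ≤ 1, hence tw(G) ≥ 2. Combining the bounds, tw(G) = 2.

Treewidth 2.
Bags: B1 = {2, 3, 4}  B2 = {1, 2, 3}  B3 = {2, 3, 5}
Tree: B1–B2, B2–B3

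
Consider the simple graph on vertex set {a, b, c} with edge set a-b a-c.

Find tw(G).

A width-1 tree decomposition is:
Bags: B1 = {a, c}  B2 = {a, b}
Tree: B1–B2
The largest bag has 2 vertices, giving width 1; this decomposition certifies tw(G) ≤ 1. Any graph with an edge has treewidth ≥ 1, and G has the edge c–a. Combining the bounds, tw(G) = 1.

1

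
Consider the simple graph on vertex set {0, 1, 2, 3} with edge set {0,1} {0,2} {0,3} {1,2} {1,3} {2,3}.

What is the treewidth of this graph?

A width-3 tree decomposition is:
Bags: B1 = {0, 1, 2, 3}
Tree: (single bag)
With just one bag of size 4, the width is 4 − 1 = 3, so tw(G) ≤ 3. On the other hand G contains the 4-clique {0, 1, 2, 3}. A clique must lie in a single bag of any decomposition, so no decomposition can have width below 3. Hence tw(G) = 3 exactly.

3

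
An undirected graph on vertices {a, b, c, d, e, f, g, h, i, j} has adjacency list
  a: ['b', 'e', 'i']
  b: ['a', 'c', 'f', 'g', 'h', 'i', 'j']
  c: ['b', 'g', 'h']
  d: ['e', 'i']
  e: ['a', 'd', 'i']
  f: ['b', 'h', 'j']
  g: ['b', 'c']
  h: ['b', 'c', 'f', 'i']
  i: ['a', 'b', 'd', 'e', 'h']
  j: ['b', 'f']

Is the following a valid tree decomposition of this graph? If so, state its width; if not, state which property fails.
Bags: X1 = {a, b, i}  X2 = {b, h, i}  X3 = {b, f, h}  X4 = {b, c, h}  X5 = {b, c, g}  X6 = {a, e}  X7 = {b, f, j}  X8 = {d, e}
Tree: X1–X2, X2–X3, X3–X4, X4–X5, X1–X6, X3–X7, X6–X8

No — edge (i,e) lies in no bag.

A tree decomposition must satisfy three properties: every vertex lies in some bag; for every edge, both endpoints lie together in some bag; and for every vertex, the bags containing it form a connected subtree. Here edge (i,e) lies in no bag, so the decomposition is invalid.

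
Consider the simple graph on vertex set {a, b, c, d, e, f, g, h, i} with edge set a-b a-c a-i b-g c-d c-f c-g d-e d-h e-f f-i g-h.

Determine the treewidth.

A width-3 tree decomposition is:
Bags: B1 = {a, b, g, h}  B2 = {a, c, g, h}  B3 = {a, c, d, h}  B4 = {a, c, d, i}  B5 = {c, d, f, i}  B6 = {d, e, f, i}
Tree: B1–B2, B2–B3, B3–B4, B4–B5, B5–B6
Each bag holds 4 vertices, so the decomposition has width 3, which upper-bounds the treewidth. For the lower bound: the 4 vertex sets {b,g,h}, {a}, {c}, {d,e,f,i} are disjoint, each induces a connected subgraph, and every pair is joined by at least one edge of G. Contracting each set to a single vertex therefore yields K_{4} as a minor, and since treewidth is minor-monotone, tw(G) ≥ tw(K_{4}) = 3. Hence tw(G) = 3 exactly.

3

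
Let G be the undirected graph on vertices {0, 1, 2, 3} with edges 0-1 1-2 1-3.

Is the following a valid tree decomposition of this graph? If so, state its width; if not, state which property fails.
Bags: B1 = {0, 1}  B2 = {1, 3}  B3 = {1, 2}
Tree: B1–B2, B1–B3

Yes; width 1.

Every vertex of G appears in some bag (union = {0, 1, 2, 3}); every edge is covered by a bag; and for each vertex v the set of bags containing v is connected in the bag tree. The decomposition is therefore valid. The largest bag has 2 vertices, so the width is 1.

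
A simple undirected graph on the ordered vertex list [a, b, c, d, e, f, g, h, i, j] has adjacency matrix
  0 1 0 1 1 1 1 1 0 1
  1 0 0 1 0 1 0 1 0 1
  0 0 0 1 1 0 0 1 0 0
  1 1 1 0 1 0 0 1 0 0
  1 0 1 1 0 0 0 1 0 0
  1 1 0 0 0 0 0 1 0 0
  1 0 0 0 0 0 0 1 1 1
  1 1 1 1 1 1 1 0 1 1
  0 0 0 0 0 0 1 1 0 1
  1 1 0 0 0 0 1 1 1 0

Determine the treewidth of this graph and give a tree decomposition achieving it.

Treewidth 3.
One optimal decomposition is:
Bags: B1 = {a, b, h, j}  B2 = {a, g, h, j}  B3 = {a, b, d, h}  B4 = {a, d, e, h}  B5 = {a, b, f, h}  B6 = {c, d, e, h}  B7 = {g, h, i, j}
Tree: B1–B2, B1–B3, B3–B4, B1–B5, B4–B6, B2–B7

Each bag holds 4 vertices, so the decomposition has width 3, which upper-bounds the treewidth. Conversely, {c, d, e, h} is a clique of size 4, and the vertices of any clique must share a bag in every tree decomposition; so some bag has ≥ 4 vertices and tw(G) ≥ 3. The upper and lower bounds meet at 3, so that is the treewidth.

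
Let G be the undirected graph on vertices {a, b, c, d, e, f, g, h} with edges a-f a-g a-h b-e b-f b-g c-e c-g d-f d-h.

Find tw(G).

A width-2 tree decomposition is:
Bags: B1 = {d, f, h}  B2 = {a, f, h}  B3 = {a, b, f}  B4 = {a, b, g}  B5 = {b, e, g}  B6 = {c, e, g}
Tree: B1–B2, B2–B3, B3–B4, B4–B5, B5–B6
Every bag has size at most 3, so the width is 3 − 1 = 2 and tw(G) ≤ 2. The edges d–h–a–f–d form a cycle, so G is not a tree and its treewidth is at least 2. Therefore the treewidth is 2.

2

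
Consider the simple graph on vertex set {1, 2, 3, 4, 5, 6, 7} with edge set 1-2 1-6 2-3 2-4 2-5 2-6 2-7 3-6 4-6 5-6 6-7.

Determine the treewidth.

2

A width-2 tree decomposition is:
Bags: B1 = {1, 2, 6}  B2 = {2, 3, 6}  B3 = {2, 5, 6}  B4 = {2, 4, 6}  B5 = {2, 6, 7}
Tree: B1–B2, B1–B3, B3–B4, B1–B5
Each bag holds 3 vertices, so the decomposition has width 2, which upper-bounds the treewidth. Conversely, {1, 2, 6} is a clique of size 3, and the vertices of any clique must share a bag in every tree decomposition; so some bag has ≥ 3 vertices and tw(G) ≥ 2. Therefore the treewidth is 2.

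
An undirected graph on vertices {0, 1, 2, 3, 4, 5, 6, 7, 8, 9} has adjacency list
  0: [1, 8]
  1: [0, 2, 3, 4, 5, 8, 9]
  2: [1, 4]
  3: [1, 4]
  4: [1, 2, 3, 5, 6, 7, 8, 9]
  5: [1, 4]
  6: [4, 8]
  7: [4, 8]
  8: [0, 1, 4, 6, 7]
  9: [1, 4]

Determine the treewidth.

A width-2 tree decomposition is:
Bags: B1 = {4, 7, 8}  B2 = {1, 4, 8}  B3 = {1, 3, 4}  B4 = {4, 6, 8}  B5 = {1, 4, 9}  B6 = {1, 2, 4}  B7 = {1, 4, 5}  B8 = {0, 1, 8}
Tree: B1–B2, B2–B3, B1–B4, B3–B5, B2–B6, B5–B7, B2–B8
Every bag has size at most 3, so the width is 3 − 1 = 2 and tw(G) ≤ 2. Conversely, {0, 1, 8} is a clique of size 3, and the vertices of any clique must share a bag in every tree decomposition; so some bag has ≥ 3 vertices and tw(G) ≥ 2. Hence tw(G) = 2 exactly.

2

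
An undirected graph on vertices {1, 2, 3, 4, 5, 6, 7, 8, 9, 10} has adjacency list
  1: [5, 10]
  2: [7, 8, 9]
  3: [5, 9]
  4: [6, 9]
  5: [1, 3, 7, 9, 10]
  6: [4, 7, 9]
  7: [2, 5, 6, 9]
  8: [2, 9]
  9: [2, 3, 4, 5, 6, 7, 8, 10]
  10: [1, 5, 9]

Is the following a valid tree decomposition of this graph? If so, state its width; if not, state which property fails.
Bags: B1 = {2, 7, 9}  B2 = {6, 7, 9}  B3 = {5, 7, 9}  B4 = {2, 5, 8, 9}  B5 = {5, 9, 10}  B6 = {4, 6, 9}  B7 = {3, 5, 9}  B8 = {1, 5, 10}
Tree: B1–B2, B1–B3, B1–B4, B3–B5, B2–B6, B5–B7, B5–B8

No — bags containing vertex 5 are not connected in the tree.

A tree decomposition must satisfy three properties: every vertex lies in some bag; for every edge, both endpoints lie together in some bag; and for every vertex, the bags containing it form a connected subtree. Here bags containing vertex 5 are not connected in the tree, so the decomposition is invalid.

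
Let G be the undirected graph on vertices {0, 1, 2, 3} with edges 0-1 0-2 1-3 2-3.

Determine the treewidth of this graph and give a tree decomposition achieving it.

Every bag has size at most 3, so the width is 3 − 1 = 2 and tw(G) ≤ 2. Since 2–0–1–3–2 is a cycle in G, G is not acyclic. Forests are exactly the graphs of treewidth ≤ 1, so tw(G) ≥ 2. Hence tw(G) = 2 exactly.

Treewidth 2.
One such decomposition:
Bags: B1 = {0, 1, 2}  B2 = {1, 2, 3}
Tree: B1–B2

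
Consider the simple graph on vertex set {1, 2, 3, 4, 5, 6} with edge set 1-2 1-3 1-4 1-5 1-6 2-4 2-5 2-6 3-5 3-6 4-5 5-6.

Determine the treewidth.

A width-3 tree decomposition is:
Bags: B1 = {1, 2, 5, 6}  B2 = {1, 2, 4, 5}  B3 = {1, 3, 5, 6}
Tree: B1–B2, B1–B3
Every bag has size at most 4, so the width is 4 − 1 = 3 and tw(G) ≤ 3. On the other hand G contains the 4-clique {1, 2, 4, 5}. A clique must lie in a single bag of any decomposition, so no decomposition can have width below 3. The upper and lower bounds meet at 3, so that is the treewidth.

3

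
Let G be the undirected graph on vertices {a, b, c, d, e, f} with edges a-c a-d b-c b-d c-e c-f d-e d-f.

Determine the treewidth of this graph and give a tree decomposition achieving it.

Treewidth 2.
Bags: B1 = {c, d, f}  B2 = {b, c, d}  B3 = {a, c, d}  B4 = {c, d, e}
Tree: B1–B2, B2–B3, B3–B4

Every bag has size at most 3, so the width is 3 − 1 = 2 and tw(G) ≤ 2. The edges f–c–b–d–f form a cycle, so G is not a tree and its treewidth is at least 2. Combining the bounds, tw(G) = 2.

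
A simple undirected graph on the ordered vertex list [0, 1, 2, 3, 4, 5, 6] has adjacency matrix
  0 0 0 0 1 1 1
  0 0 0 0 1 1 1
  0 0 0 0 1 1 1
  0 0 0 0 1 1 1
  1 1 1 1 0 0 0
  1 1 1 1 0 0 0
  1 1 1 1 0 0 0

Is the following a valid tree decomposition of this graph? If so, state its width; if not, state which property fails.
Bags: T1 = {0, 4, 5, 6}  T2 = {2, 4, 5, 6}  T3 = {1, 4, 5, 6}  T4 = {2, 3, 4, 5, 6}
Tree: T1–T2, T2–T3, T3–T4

A tree decomposition must satisfy three properties: every vertex lies in some bag; for every edge, both endpoints lie together in some bag; and for every vertex, the bags containing it form a connected subtree. Here bags containing vertex 2 are not connected in the tree, so the decomposition is invalid.

No — bags containing vertex 2 are not connected in the tree.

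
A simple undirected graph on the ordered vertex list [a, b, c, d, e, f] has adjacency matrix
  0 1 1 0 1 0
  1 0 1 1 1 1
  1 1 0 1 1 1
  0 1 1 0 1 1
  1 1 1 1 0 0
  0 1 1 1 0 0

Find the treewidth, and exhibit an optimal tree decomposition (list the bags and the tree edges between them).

Each bag holds 4 vertices, so the decomposition has width 3, which upper-bounds the treewidth. On the other hand G contains the 4-clique {b, c, d, e}. A clique must lie in a single bag of any decomposition, so no decomposition can have width below 3. The upper and lower bounds meet at 3, so that is the treewidth.

Treewidth 3.
Bags: B1 = {b, c, d, e}  B2 = {a, b, c, e}  B3 = {b, c, d, f}
Tree: B1–B2, B1–B3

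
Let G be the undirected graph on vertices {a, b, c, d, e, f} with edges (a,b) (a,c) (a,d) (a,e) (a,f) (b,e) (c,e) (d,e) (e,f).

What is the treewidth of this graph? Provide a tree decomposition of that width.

Each bag holds 3 vertices, so the decomposition has width 2, which upper-bounds the treewidth. For the lower bound, the 3 vertices {a, d, e} are pairwise adjacent, and any tree decomposition puts a clique entirely inside one bag — forcing width ≥ 2. Hence tw(G) = 2 exactly.

Treewidth 2.
One optimal decomposition is:
Bags: B1 = {a, e, f}  B2 = {a, b, e}  B3 = {a, d, e}  B4 = {a, c, e}
Tree: B1–B2, B1–B3, B1–B4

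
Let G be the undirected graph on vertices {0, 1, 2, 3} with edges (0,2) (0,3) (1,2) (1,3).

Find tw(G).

2

A width-2 tree decomposition is:
Bags: B1 = {0, 1, 2}  B2 = {0, 1, 3}
Tree: B1–B2
Each bag holds 3 vertices, so the decomposition has width 2, which upper-bounds the treewidth. For the lower bound, G contains the cycle 1–2–0–3–1, so G is not a forest; only forests have treewidth ≤ 1, hence tw(G) ≥ 2. Combining the bounds, tw(G) = 2.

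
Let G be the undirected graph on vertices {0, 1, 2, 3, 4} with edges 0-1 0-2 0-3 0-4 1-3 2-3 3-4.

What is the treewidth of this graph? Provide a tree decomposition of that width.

Treewidth 2.
One such decomposition:
Bags: B1 = {0, 1, 3}  B2 = {0, 2, 3}  B3 = {0, 3, 4}
Tree: B1–B2, B1–B3

The largest bag has 3 vertices, giving width 2; this decomposition certifies tw(G) ≤ 2. On the other hand G contains the 3-clique {0, 1, 3}. A clique must lie in a single bag of any decomposition, so no decomposition can have width below 2. The upper and lower bounds meet at 2, so that is the treewidth.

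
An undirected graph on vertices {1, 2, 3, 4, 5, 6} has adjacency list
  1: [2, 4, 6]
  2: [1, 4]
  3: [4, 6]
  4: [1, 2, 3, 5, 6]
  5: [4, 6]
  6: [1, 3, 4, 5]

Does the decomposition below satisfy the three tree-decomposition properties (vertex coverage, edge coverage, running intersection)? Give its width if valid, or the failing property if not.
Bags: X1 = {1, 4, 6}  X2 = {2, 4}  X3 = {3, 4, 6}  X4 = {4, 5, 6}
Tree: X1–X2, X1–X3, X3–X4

No — edge (1,2) lies in no bag.

A tree decomposition must satisfy three properties: every vertex lies in some bag; for every edge, both endpoints lie together in some bag; and for every vertex, the bags containing it form a connected subtree. Here edge (1,2) lies in no bag, so the decomposition is invalid.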